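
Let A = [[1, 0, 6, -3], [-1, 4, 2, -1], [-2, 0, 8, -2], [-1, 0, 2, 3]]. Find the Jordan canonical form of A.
J = [[4, 1, 0, 0], [0, 4, 0, 0], [0, 0, 4, 0], [0, 0, 0, 4]]

The characteristic polynomial is det(xI - A) = (x - 4)^4, so the eigenvalues are 4 (algebraic multiplicity 4).

For λ = 4: rank(A - 4I) = 1, rank((A - 4I)^2) = 0. The eigenspace has dimension 4 - 1 = 3, so there are 3 Jordan blocks; the rank sequence gives block sizes [2, 1, 1].

Assembling the blocks gives the Jordan form J above.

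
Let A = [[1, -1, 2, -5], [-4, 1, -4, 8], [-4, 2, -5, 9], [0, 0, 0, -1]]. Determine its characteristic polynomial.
xI - A = [[x - 1, 1, -2, 5], [4, x - 1, 4, -8], [4, -2, x + 5, -9], [0, 0, 0, x + 1]].

Expanding det(xI - A) along the first row:
det(xI - A) = + (x - 1)·det([[x - 1, 4, -8], [-2, x + 5, -9], [0, 0, x + 1]]) - (1)·det([[4, 4, -8], [4, x + 5, -9], [0, 0, x + 1]]) + (-2)·det([[4, x - 1, -8], [4, -2, -9], [0, 0, x + 1]]) - (5)·det([[4, x - 1, 4], [4, -2, x + 5], [0, 0, 0]]).

Evaluating gives χ_A(x) = x^4 + 4x^3 + 6x^2 + 4x + 1 = (x + 1)^4.

χ_A(x) = (x + 1)^4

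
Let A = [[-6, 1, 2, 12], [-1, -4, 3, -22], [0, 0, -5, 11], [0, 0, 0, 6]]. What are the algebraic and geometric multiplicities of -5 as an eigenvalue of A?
The characteristic polynomial is (x - 6)(x + 5)^3, so the factor x + 5 appears with exponent 3: the algebraic multiplicity is 3.

rank(A + 5I) = 3, so the eigenspace has dimension 4 - 3 = 1: the geometric multiplicity is 1.

Since 1 < 3, A is not diagonalizable.

algebraic multiplicity 3, geometric multiplicity 1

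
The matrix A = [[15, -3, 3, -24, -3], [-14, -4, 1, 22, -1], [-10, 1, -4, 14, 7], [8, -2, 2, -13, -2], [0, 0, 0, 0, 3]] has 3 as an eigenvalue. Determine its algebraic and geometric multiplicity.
The characteristic polynomial is (x - 3)^2(x + 3)^3, so the factor x - 3 appears with exponent 2: the algebraic multiplicity is 2.

rank(A - 3I) = 3, so the eigenspace has dimension 5 - 3 = 2: the geometric multiplicity is 2.

algebraic multiplicity 2, geometric multiplicity 2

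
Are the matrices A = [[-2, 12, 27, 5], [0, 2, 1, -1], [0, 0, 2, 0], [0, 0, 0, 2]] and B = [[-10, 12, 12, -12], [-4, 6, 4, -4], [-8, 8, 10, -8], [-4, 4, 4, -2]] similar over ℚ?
Both have characteristic polynomial (x - 2)^3(x + 2), but the minimal polynomial of A is (x - 2)^2(x + 2) while the minimal polynomial of B is (x - 2)(x + 2). The minimal polynomial is a similarity invariant, so A and B are not similar.

No.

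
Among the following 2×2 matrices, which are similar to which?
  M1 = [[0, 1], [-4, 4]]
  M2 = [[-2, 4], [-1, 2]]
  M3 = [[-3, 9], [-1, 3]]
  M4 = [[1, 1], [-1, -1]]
2 classes: {M1}, {M2, M3, M4}

Characteristic polynomials: χ_{M1} = (x - 2)^2, χ_{M2} = x^2, χ_{M3} = x^2, χ_{M4} = x^2.

{M1}: invariant factors (x - 2)^2.

{M2, M3, M4}: invariant factors x^2.

Matrices are similar if and only if their invariant-factor lists agree; the partition into similarity classes is {M1}, {M2, M3, M4}.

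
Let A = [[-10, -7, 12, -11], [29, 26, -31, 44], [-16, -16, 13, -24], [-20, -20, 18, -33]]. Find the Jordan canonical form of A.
The characteristic polynomial is det(xI - A) = (x - 5)(x + 3)^3, so the eigenvalues are -3 (algebraic multiplicity 3), 5 (algebraic multiplicity 1).

For λ = -3: rank(A + 3I) = 3, rank((A + 3I)^2) = 2, rank((A + 3I)^3) = 1. The eigenspace has dimension 4 - 3 = 1, so there is 1 Jordan block; the rank sequence gives block sizes [3].

For λ = 5: algebraic multiplicity 1 gives one 1×1 block.

Assembling the blocks gives the Jordan form J above.

J = [[-3, 1, 0, 0], [0, -3, 1, 0], [0, 0, -3, 0], [0, 0, 0, 5]]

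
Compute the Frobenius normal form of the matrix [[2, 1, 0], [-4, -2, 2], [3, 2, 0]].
R = [[0, 0, -2], [1, 0, 4], [0, 1, 0]]

The invariant factors of A (the non-unit diagonal entries of the Smith normal form of xI - A over ℚ[x]) are x^3 - 4x + 2, each dividing the next. The characteristic polynomial is their product, x^3 - 4x + 2.

The rational canonical form is the block-diagonal matrix of companion matrices C(f_i):
R = [[0, 0, -2], [1, 0, 4], [0, 1, 0]].

Note the characteristic polynomial does not split into linear factors over ℚ, so A has no Jordan form over ℚ; the rational canonical form exists over any field.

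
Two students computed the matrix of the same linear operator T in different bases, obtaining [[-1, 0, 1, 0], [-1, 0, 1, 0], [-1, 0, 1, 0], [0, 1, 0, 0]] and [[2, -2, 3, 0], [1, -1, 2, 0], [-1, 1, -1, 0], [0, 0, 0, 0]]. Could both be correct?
Two matrices over a field are similar if and only if they have the same invariant factors.

Both A and B have characteristic polynomial x^4 and minimal polynomial x^3. Computing further, both have invariant factors x, x^3. Hence A and B are similar.

Yes.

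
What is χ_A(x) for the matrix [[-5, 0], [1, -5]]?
xI - A = [[x + 5, 0], [-1, x + 5]].

Expanding det(xI - A) along the first row:
det(xI - A) = + (x + 5)·det([[x + 5]]) - (0)·det([[-1]]).

Evaluating gives χ_A(x) = x^2 + 10x + 25 = (x + 5)^2.

χ_A(x) = (x + 5)^2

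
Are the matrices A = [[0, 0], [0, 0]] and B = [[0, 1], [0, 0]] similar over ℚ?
No.

Both have characteristic polynomial x^2, but the minimal polynomial of A is x while the minimal polynomial of B is x^2. The minimal polynomial is a similarity invariant, so A and B are not similar.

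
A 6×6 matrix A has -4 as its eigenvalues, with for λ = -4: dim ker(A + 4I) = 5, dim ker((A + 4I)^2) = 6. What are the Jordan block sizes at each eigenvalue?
Jordan blocks: (-4, 2), (-4, 1), (-4, 1), (-4, 1), (-4, 1)

λ = -4: successive nullity increments [5, 1] count blocks of size ≥ k; block sizes are [2, 1, 1, 1, 1].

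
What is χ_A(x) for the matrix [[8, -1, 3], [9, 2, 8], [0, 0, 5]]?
xI - A = [[x - 8, 1, -3], [-9, x - 2, -8], [0, 0, x - 5]].

Expanding det(xI - A) along the first row:
det(xI - A) = + (x - 8)·det([[x - 2, -8], [0, x - 5]]) - (1)·det([[-9, -8], [0, x - 5]]) + (-3)·det([[-9, x - 2], [0, 0]]).

Evaluating gives χ_A(x) = x^3 - 15x^2 + 75x - 125 = (x - 5)^3.

χ_A(x) = (x - 5)^3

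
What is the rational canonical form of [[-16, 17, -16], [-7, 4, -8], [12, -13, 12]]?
The invariant factors of A (the non-unit diagonal entries of the Smith normal form of xI - A over ℚ[x]) are x^3 - x - 4, each dividing the next. The characteristic polynomial is their product, x^3 - x - 4.

The rational canonical form is the block-diagonal matrix of companion matrices C(f_i):
R = [[0, 0, 4], [1, 0, 1], [0, 1, 0]].

Note the characteristic polynomial does not split into linear factors over ℚ, so A has no Jordan form over ℚ; the rational canonical form exists over any field.

R = [[0, 0, 4], [1, 0, 1], [0, 1, 0]]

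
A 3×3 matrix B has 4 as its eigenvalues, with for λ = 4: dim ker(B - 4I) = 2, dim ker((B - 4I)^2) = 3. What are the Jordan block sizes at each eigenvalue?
Jordan blocks: (4, 2), (4, 1)

λ = 4: successive nullity increments [2, 1] count blocks of size ≥ k; block sizes are [2, 1].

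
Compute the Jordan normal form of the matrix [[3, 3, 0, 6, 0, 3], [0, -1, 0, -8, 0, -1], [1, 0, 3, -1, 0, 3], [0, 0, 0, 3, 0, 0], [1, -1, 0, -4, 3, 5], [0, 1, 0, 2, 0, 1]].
The characteristic polynomial is det(xI - A) = x^2(x - 3)^4, so the eigenvalues are 0 (algebraic multiplicity 2), 3 (algebraic multiplicity 4).

For λ = 0: rank(A) = 5, rank(A^2) = 4. The eigenspace has dimension 6 - 5 = 1, so there is 1 Jordan block; the rank sequence gives block sizes [2].

For λ = 3: rank(A - 3I) = 4, rank((A - 3I)^2) = 2. The eigenspace has dimension 6 - 4 = 2, so there are 2 Jordan blocks; the rank sequence gives block sizes [2, 2].

Assembling the blocks gives the Jordan form J above.

J = [[0, 1, 0, 0, 0, 0], [0, 0, 0, 0, 0, 0], [0, 0, 3, 1, 0, 0], [0, 0, 0, 3, 0, 0], [0, 0, 0, 0, 3, 1], [0, 0, 0, 0, 0, 3]]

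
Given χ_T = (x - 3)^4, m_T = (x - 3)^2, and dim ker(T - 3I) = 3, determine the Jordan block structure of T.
Jordan blocks: (3, 2), (3, 1), (3, 1)

λ = 3: algebraic multiplicity 4 (exponent in χ_T), largest block size 2 (exponent in m_T), 3 blocks (geometric multiplicity). These force block sizes [2, 1, 1].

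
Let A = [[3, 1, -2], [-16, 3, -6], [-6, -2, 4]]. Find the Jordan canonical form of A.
J = [[0, 0, 0], [0, 5, 1], [0, 0, 5]]

The characteristic polynomial is det(xI - A) = x(x - 5)^2, so the eigenvalues are 0 (algebraic multiplicity 1), 5 (algebraic multiplicity 2).

For λ = 0: algebraic multiplicity 1 gives one 1×1 block.

For λ = 5: rank(A - 5I) = 2, rank((A - 5I)^2) = 1. The eigenspace has dimension 3 - 2 = 1, so there is 1 Jordan block; the rank sequence gives block sizes [2].

Assembling the blocks gives the Jordan form J above.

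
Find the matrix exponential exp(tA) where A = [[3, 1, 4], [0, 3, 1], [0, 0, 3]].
A has Jordan form J = [[3, 1, 0], [0, 3, 1], [0, 0, 3]] with A = PJP^{-1}, so e^{tA} = P e^{tJ} P^{-1}.

For a Jordan block J_k(λ), e^{tJ_k(λ)} = e^{λt} · (I + tN + t^2 N^2/2! + ... + t^{k-1} N^{k-1}/(k-1)!) where N is the nilpotent superdiagonal part.

Assembling the blocks and conjugating back gives the entries of e^{tA} as shown above.

e^{tA} = [[e^{3*t}, t*e^{3*t}, t*(t + 8)*e^{3*t}/2], [0, e^{3*t}, t*e^{3*t}], [0, 0, e^{3*t}]]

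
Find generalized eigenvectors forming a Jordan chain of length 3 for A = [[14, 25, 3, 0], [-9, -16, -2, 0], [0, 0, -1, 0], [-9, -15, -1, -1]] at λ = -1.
v_1 = [[0, 0, 1, 0]]^T, v_2 = [[3, -2, 0, -1]]^T, v_3 = [[-5, 3, 0, 3]]^T

We seek v_1 ∈ ker((A + I)^3) \ ker((A + I)^2), then set v_{i+1} = (A + I) v_i.

One such chain is v_1 = [[0, 0, 1, 0]]^T, v_2 = [[3, -2, 0, -1]]^T, v_3 = [[-5, 3, 0, 3]]^T. Check: (A + I) v_3 = [[0, 0, 0, 0]]^T = 0.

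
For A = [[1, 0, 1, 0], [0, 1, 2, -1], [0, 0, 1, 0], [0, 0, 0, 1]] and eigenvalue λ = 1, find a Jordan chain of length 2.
v_1 = [[0, 1, 1, 2]]^T, v_2 = [[1, 0, 0, 0]]^T

We seek v_1 ∈ ker((A - I)^2) \ ker(A - I), then set v_{i+1} = (A - I) v_i.

One such chain is v_1 = [[0, 1, 1, 2]]^T, v_2 = [[1, 0, 0, 0]]^T. Check: (A - I) v_2 = [[0, 0, 0, 0]]^T = 0.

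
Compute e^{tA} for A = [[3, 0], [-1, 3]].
A has Jordan form J = [[3, 1], [0, 3]] with A = PJP^{-1}, so e^{tA} = P e^{tJ} P^{-1}.

For a Jordan block J_k(λ), e^{tJ_k(λ)} = e^{λt} · (I + tN + t^2 N^2/2! + ... + t^{k-1} N^{k-1}/(k-1)!) where N is the nilpotent superdiagonal part.

Assembling the blocks and conjugating back gives the entries of e^{tA} as shown above.

e^{tA} = [[e^{3*t}, 0], [-t*e^{3*t}, e^{3*t}]]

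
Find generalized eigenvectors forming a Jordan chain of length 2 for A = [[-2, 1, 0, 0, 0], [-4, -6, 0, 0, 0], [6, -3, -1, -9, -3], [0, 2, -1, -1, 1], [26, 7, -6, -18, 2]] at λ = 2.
We seek v_1 ∈ ker((A - 2I)^2) \ ker(A - 2I), then set v_{i+1} = (A - 2I) v_i.

One such chain is v_1 = [[0, 0, 0, 0, 1]]^T, v_2 = [[0, 0, -3, 1, 0]]^T. Check: (A - 2I) v_2 = [[0, 0, 0, 0, 0]]^T = 0.

v_1 = [[0, 0, 0, 0, 1]]^T, v_2 = [[0, 0, -3, 1, 0]]^T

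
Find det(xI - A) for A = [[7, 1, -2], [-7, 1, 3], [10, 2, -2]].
χ_A(x) = (x - 2)^3

xI - A = [[x - 7, -1, 2], [7, x - 1, -3], [-10, -2, x + 2]].

Expanding det(xI - A) along the first row:
det(xI - A) = + (x - 7)·det([[x - 1, -3], [-2, x + 2]]) - (-1)·det([[7, -3], [-10, x + 2]]) + (2)·det([[7, x - 1], [-10, -2]]).

Evaluating gives χ_A(x) = x^3 - 6x^2 + 12x - 8 = (x - 2)^3.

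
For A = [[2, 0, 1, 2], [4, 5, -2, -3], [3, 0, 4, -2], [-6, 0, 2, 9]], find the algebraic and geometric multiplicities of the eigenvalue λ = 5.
The characteristic polynomial is (x - 5)^4, so the factor x - 5 appears with exponent 4: the algebraic multiplicity is 4.

rank(A - 5I) = 2, so the eigenspace has dimension 4 - 2 = 2: the geometric multiplicity is 2.

Since 2 < 4, A is not diagonalizable.

algebraic multiplicity 4, geometric multiplicity 2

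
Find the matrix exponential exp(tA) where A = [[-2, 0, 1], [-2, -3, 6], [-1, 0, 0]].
A has Jordan form J = [[-3, 0, 0], [0, -1, 1], [0, 0, -1]] with A = PJP^{-1}, so e^{tA} = P e^{tJ} P^{-1}.

For a Jordan block J_k(λ), e^{tJ_k(λ)} = e^{λt} · (I + tN + t^2 N^2/2! + ... + t^{k-1} N^{k-1}/(k-1)!) where N is the nilpotent superdiagonal part.

Assembling the blocks and conjugating back gives the entries of e^{tA} as shown above.

e^{tA} = [[(1 - t)*e^{-t}, 0, t*e^{-t}], [-2*t*e^{-t}, e^{-3*t}, 2*((t + 1)*e^{2*t} - 1)*e^{-3*t}], [-t*e^{-t}, 0, (t + 1)*e^{-t}]]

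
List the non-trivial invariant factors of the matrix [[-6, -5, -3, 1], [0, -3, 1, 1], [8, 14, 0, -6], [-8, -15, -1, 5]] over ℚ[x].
x + 2, (x - 2)(x + 2)^2

The Jordan structure of A has elementary divisors (x + 2)^2, (x + 2), (x - 2). Arranging the block sizes at each eigenvalue in decreasing order and taking row products gives the invariant factors.

Invariant factors (smallest first, each dividing the next): x + 2, (x - 2)(x + 2)^2.

Check: the last factor (x - 2)(x + 2)^2 is the minimal polynomial, and the product (x - 2)(x + 2)^3 is the characteristic polynomial.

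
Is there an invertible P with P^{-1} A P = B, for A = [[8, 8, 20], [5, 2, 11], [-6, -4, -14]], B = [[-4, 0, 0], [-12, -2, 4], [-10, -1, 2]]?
Yes.

Two matrices over a field are similar if and only if they have the same invariant factors.

Both A and B have characteristic polynomial x^2(x + 4) and minimal polynomial x^2(x + 4). Computing further, both have invariant factors x^2(x + 4). Hence A and B are similar.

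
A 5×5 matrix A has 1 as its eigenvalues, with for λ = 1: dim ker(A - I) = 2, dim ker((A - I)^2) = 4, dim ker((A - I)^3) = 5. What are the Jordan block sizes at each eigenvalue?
λ = 1: successive nullity increments [2, 2, 1] count blocks of size ≥ k; block sizes are [3, 2].

Jordan blocks: (1, 3), (1, 2)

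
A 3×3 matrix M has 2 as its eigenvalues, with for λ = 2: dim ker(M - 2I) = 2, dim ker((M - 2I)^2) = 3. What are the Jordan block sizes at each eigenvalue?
λ = 2: successive nullity increments [2, 1] count blocks of size ≥ k; block sizes are [2, 1].

Jordan blocks: (2, 2), (2, 1)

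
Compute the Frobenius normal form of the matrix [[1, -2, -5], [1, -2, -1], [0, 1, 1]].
R = [[0, 0, -4], [1, 0, 0], [0, 1, 0]]

The invariant factors of A (the non-unit diagonal entries of the Smith normal form of xI - A over ℚ[x]) are x^3 + 4, each dividing the next. The characteristic polynomial is their product, x^3 + 4.

The rational canonical form is the block-diagonal matrix of companion matrices C(f_i):
R = [[0, 0, -4], [1, 0, 0], [0, 1, 0]].

Note the characteristic polynomial does not split into linear factors over ℚ, so A has no Jordan form over ℚ; the rational canonical form exists over any field.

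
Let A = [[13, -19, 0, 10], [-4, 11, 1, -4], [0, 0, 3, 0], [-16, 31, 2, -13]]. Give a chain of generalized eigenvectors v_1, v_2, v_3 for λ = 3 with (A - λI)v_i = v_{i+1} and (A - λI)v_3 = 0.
We seek v_1 ∈ ker((A - 3I)^3) \ ker((A - 3I)^2), then set v_{i+1} = (A - 3I) v_i.

One such chain is v_1 = [[4, -2, 1, -8]]^T, v_2 = [[-2, 1, 0, 4]]^T, v_3 = [[1, 0, 0, -1]]^T. Check: (A - 3I) v_3 = [[0, 0, 0, 0]]^T = 0.

v_1 = [[4, -2, 1, -8]]^T, v_2 = [[-2, 1, 0, 4]]^T, v_3 = [[1, 0, 0, -1]]^T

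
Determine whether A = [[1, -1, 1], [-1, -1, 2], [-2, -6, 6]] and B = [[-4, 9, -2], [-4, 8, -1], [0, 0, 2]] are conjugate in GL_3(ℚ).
Yes.

Two matrices over a field are similar if and only if they have the same invariant factors.

Both A and B have characteristic polynomial (x - 2)^3 and minimal polynomial (x - 2)^3. Computing further, both have invariant factors (x - 2)^3. Hence A and B are similar.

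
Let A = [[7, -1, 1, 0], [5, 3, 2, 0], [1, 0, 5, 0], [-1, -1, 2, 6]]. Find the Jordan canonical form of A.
The characteristic polynomial is det(xI - A) = (x - 6)(x - 5)^3, so the eigenvalues are 5 (algebraic multiplicity 3), 6 (algebraic multiplicity 1).

For λ = 5: rank(A - 5I) = 3, rank((A - 5I)^2) = 2, rank((A - 5I)^3) = 1. The eigenspace has dimension 4 - 3 = 1, so there is 1 Jordan block; the rank sequence gives block sizes [3].

For λ = 6: algebraic multiplicity 1 gives one 1×1 block.

Assembling the blocks gives the Jordan form J above.

J = [[5, 1, 0, 0], [0, 5, 1, 0], [0, 0, 5, 0], [0, 0, 0, 6]]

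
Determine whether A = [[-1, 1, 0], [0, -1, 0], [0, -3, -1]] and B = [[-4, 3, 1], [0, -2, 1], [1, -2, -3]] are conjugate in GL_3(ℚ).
trace(A) = -3 but trace(B) = -9. The trace is a similarity invariant, so A and B are not similar.

No.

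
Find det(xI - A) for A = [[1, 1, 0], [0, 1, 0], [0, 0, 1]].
χ_A(x) = (x - 1)^3

xI - A = [[x - 1, -1, 0], [0, x - 1, 0], [0, 0, x - 1]].

Expanding det(xI - A) along the first row:
det(xI - A) = + (x - 1)·det([[x - 1, 0], [0, x - 1]]) - (-1)·det([[0, 0], [0, x - 1]]) + (0)·det([[0, x - 1], [0, 0]]).

Evaluating gives χ_A(x) = x^3 - 3x^2 + 3x - 1 = (x - 1)^3.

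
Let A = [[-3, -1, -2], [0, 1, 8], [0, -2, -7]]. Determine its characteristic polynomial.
χ_A(x) = (x + 3)^3

xI - A = [[x + 3, 1, 2], [0, x - 1, -8], [0, 2, x + 7]].

Expanding det(xI - A) along the first row:
det(xI - A) = + (x + 3)·det([[x - 1, -8], [2, x + 7]]) - (1)·det([[0, -8], [0, x + 7]]) + (2)·det([[0, x - 1], [0, 2]]).

Evaluating gives χ_A(x) = x^3 + 9x^2 + 27x + 27 = (x + 3)^3.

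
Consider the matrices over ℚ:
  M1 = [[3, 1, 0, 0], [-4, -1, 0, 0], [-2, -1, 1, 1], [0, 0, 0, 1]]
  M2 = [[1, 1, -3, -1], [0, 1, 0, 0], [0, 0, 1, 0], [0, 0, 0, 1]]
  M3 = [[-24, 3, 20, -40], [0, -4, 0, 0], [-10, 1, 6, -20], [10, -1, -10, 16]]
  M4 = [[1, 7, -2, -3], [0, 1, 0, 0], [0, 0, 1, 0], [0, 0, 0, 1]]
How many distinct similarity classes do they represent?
3 classes: {M1}, {M2, M4}, {M3}

Characteristic polynomials: χ_{M1} = (x - 1)^4, χ_{M2} = (x - 1)^4, χ_{M3} = (x - 6)(x + 4)^3, χ_{M4} = (x - 1)^4.

{M1}: invariant factors (x - 1)^2, (x - 1)^2.

{M2, M4}: invariant factors x - 1, x - 1, (x - 1)^2.

{M3}: invariant factors x + 4, (x - 6)(x + 4)^2.

Matrices are similar if and only if their invariant-factor lists agree; the partition into similarity classes is {M1}, {M2, M4}, {M3}.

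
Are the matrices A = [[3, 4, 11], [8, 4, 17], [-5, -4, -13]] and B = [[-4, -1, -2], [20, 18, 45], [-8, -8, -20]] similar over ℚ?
Yes.

Two matrices over a field are similar if and only if they have the same invariant factors.

Both A and B have characteristic polynomial (x + 2)^3 and minimal polynomial (x + 2)^3. Computing further, both have invariant factors (x + 2)^3. Hence A and B are similar.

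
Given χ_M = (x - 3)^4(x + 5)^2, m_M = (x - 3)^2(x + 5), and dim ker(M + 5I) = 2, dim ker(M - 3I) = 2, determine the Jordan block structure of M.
Jordan blocks: (-5, 1), (-5, 1), (3, 2), (3, 2)

λ = -5: algebraic multiplicity 2 (exponent in χ_M), largest block size 1 (exponent in m_M), 2 blocks (geometric multiplicity). These force block sizes [1, 1].
λ = 3: algebraic multiplicity 4 (exponent in χ_M), largest block size 2 (exponent in m_M), 2 blocks (geometric multiplicity). These force block sizes [2, 2].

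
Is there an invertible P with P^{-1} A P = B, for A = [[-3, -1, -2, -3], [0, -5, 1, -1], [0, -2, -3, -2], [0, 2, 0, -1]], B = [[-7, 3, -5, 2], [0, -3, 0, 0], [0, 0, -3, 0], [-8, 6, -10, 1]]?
Both have characteristic polynomial (x + 3)^4, but the minimal polynomial of A is (x + 3)^3 while the minimal polynomial of B is (x + 3)^2. The minimal polynomial is a similarity invariant, so A and B are not similar.

No.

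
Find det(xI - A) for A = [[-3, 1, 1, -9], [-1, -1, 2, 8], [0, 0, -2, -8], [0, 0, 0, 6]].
χ_A(x) = (x - 6)(x + 2)^3

xI - A = [[x + 3, -1, -1, 9], [1, x + 1, -2, -8], [0, 0, x + 2, 8], [0, 0, 0, x - 6]].

Expanding det(xI - A) along the first row:
det(xI - A) = + (x + 3)·det([[x + 1, -2, -8], [0, x + 2, 8], [0, 0, x - 6]]) - (-1)·det([[1, -2, -8], [0, x + 2, 8], [0, 0, x - 6]]) + (-1)·det([[1, x + 1, -8], [0, 0, 8], [0, 0, x - 6]]) - (9)·det([[1, x + 1, -2], [0, 0, x + 2], [0, 0, 0]]).

Evaluating gives χ_A(x) = x^4 - 24x^2 - 64x - 48 = (x - 6)(x + 2)^3.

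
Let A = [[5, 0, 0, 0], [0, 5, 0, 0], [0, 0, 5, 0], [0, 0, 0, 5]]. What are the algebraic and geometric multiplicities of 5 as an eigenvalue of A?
The characteristic polynomial is (x - 5)^4, so the factor x - 5 appears with exponent 4: the algebraic multiplicity is 4.

rank(A - 5I) = 0, so the eigenspace has dimension 4 - 0 = 4: the geometric multiplicity is 4.

algebraic multiplicity 4, geometric multiplicity 4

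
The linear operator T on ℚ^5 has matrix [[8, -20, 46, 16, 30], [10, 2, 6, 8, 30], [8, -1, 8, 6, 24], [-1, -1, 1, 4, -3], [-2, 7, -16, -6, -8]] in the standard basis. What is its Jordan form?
The characteristic polynomial is det(xI - A) = (x - 4)^4(x + 2), so the eigenvalues are -2 (algebraic multiplicity 1), 4 (algebraic multiplicity 4).

For λ = -2: algebraic multiplicity 1 gives one 1×1 block.

For λ = 4: rank(A - 4I) = 3, rank((A - 4I)^2) = 1. The eigenspace has dimension 5 - 3 = 2, so there are 2 Jordan blocks; the rank sequence gives block sizes [2, 2].

Assembling the blocks gives the Jordan form J above.

J = [[-2, 0, 0, 0, 0], [0, 4, 1, 0, 0], [0, 0, 4, 0, 0], [0, 0, 0, 4, 1], [0, 0, 0, 0, 4]]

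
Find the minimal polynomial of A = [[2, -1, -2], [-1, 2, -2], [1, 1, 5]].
The characteristic polynomial factors as (x - 3)^3. The minimal polynomial is ∏(x - λ)^{k_λ} where k_λ is the size of the largest Jordan block at λ.

For λ = 3: rank(A - 3I) = 1, and the largest Jordan block has size 2 (the smallest k with rank((A - 3I)^k) = rank((A - 3I)^(k+1))).

So m_A(x) = (x - 3)^2.

m_A(x) = (x - 3)^2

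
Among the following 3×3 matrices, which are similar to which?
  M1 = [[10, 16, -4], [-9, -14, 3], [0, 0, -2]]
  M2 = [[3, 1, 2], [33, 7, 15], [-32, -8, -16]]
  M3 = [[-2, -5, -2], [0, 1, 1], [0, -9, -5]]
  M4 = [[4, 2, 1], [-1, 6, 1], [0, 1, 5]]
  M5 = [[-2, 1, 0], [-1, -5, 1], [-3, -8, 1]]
Characteristic polynomials: χ_{M1} = (x + 2)^3, χ_{M2} = (x + 2)^3, χ_{M3} = (x + 2)^3, χ_{M4} = (x - 5)^3, χ_{M5} = (x + 2)^3.

{M1}: invariant factors x + 2, (x + 2)^2.

{M2, M3, M5}: invariant factors (x + 2)^3.

{M4}: invariant factors (x - 5)^3.

Matrices are similar if and only if their invariant-factor lists agree; the partition into similarity classes is {M1}, {M2, M3, M5}, {M4}.

3 classes: {M1}, {M2, M3, M5}, {M4}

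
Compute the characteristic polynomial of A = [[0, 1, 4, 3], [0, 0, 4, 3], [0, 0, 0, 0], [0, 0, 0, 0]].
xI - A = [[x, -1, -4, -3], [0, x, -4, -3], [0, 0, x, 0], [0, 0, 0, x]].

Expanding det(xI - A) along the first row:
det(xI - A) = + (x)·det([[x, -4, -3], [0, x, 0], [0, 0, x]]) - (-1)·det([[0, -4, -3], [0, x, 0], [0, 0, x]]) + (-4)·det([[0, x, -3], [0, 0, 0], [0, 0, x]]) - (-3)·det([[0, x, -4], [0, 0, x], [0, 0, 0]]).

Evaluating gives χ_A(x) = x^4.

χ_A(x) = x^4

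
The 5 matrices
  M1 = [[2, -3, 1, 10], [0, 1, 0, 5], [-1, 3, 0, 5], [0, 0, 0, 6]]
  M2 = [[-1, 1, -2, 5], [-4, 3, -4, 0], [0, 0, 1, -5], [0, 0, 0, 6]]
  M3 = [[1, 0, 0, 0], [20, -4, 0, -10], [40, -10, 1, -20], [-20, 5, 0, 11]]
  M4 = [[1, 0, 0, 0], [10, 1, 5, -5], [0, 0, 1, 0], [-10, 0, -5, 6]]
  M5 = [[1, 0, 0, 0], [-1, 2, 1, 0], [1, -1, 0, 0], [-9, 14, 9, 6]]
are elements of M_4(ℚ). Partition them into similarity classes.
2 classes: {M1, M2, M5}, {M3, M4}

Characteristic polynomials: χ_{M1} = (x - 6)(x - 1)^3, χ_{M2} = (x - 6)(x - 1)^3, χ_{M3} = (x - 6)(x - 1)^3, χ_{M4} = (x - 6)(x - 1)^3, χ_{M5} = (x - 6)(x - 1)^3.

{M1, M2, M5}: invariant factors x - 1, (x - 6)(x - 1)^2.

{M3, M4}: invariant factors x - 1, x - 1, (x - 6)(x - 1).

Matrices are similar if and only if their invariant-factor lists agree; the partition into similarity classes is {M1, M2, M5}, {M3, M4}.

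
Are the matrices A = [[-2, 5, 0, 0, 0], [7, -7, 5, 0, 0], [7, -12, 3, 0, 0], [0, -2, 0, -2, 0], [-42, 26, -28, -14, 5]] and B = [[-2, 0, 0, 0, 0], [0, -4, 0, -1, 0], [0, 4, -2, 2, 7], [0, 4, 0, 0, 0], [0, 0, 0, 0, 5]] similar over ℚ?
No.

Both have characteristic polynomial (x - 5)(x + 2)^4, but the minimal polynomial of A is (x - 5)(x + 2)^3 while the minimal polynomial of B is (x - 5)(x + 2)^2. The minimal polynomial is a similarity invariant, so A and B are not similar.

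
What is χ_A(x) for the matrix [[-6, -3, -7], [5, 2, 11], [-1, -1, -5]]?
xI - A = [[x + 6, 3, 7], [-5, x - 2, -11], [1, 1, x + 5]].

Expanding det(xI - A) along the first row:
det(xI - A) = + (x + 6)·det([[x - 2, -11], [1, x + 5]]) - (3)·det([[-5, -11], [1, x + 5]]) + (7)·det([[-5, x - 2], [1, 1]]).

Evaluating gives χ_A(x) = x^3 + 9x^2 + 27x + 27 = (x + 3)^3.

χ_A(x) = (x + 3)^3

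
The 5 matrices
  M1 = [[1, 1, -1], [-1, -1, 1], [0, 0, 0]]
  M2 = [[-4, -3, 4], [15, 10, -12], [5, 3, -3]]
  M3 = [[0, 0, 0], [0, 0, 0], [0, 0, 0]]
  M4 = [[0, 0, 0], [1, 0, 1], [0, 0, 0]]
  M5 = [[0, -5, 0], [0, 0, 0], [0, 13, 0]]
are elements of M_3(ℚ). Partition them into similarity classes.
3 classes: {M1, M4, M5}, {M2}, {M3}

Characteristic polynomials: χ_{M1} = x^3, χ_{M2} = (x - 1)^3, χ_{M3} = x^3, χ_{M4} = x^3, χ_{M5} = x^3.

{M1, M4, M5}: invariant factors x, x^2.

{M2}: invariant factors x - 1, (x - 1)^2.

{M3}: invariant factors x, x, x.

Matrices are similar if and only if their invariant-factor lists agree; the partition into similarity classes is {M1, M4, M5}, {M2}, {M3}.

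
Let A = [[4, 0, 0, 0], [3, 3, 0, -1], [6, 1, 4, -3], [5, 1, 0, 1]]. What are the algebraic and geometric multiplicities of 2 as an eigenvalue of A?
The characteristic polynomial is (x - 4)^2(x - 2)^2, so the factor x - 2 appears with exponent 2: the algebraic multiplicity is 2.

rank(A - 2I) = 3, so the eigenspace has dimension 4 - 3 = 1: the geometric multiplicity is 1.

Since 1 < 2, A is not diagonalizable.

algebraic multiplicity 2, geometric multiplicity 1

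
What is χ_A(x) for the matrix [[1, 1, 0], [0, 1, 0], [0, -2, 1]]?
xI - A = [[x - 1, -1, 0], [0, x - 1, 0], [0, 2, x - 1]].

Expanding det(xI - A) along the first row:
det(xI - A) = + (x - 1)·det([[x - 1, 0], [2, x - 1]]) - (-1)·det([[0, 0], [0, x - 1]]) + (0)·det([[0, x - 1], [0, 2]]).

Evaluating gives χ_A(x) = x^3 - 3x^2 + 3x - 1 = (x - 1)^3.

χ_A(x) = (x - 1)^3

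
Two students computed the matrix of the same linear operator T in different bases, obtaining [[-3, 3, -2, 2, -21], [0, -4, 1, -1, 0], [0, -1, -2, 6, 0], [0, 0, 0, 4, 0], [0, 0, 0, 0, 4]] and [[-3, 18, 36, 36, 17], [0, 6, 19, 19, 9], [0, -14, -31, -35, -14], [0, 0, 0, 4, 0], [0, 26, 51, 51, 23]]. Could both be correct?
Yes.

Two matrices over a field are similar if and only if they have the same invariant factors.

Both A and B have characteristic polynomial (x - 4)^2(x + 3)^3 and minimal polynomial (x - 4)(x + 3)^3. Computing further, both have invariant factors x - 4, (x - 4)(x + 3)^3. Hence A and B are similar.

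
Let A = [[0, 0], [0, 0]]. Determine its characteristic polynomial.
χ_A(x) = x^2

xI - A = [[x, 0], [0, x]].

Expanding det(xI - A) along the first row:
det(xI - A) = + (x)·det([[x]]) - (0)·det([[0]]).

Evaluating gives χ_A(x) = x^2.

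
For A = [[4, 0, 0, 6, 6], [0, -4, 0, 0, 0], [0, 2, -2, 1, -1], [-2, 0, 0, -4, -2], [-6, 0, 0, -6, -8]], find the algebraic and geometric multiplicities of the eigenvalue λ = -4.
The characteristic polynomial is (x + 2)^3(x + 4)^2, so the factor x + 4 appears with exponent 2: the algebraic multiplicity is 2.

rank(A + 4I) = 3, so the eigenspace has dimension 5 - 3 = 2: the geometric multiplicity is 2.

algebraic multiplicity 2, geometric multiplicity 2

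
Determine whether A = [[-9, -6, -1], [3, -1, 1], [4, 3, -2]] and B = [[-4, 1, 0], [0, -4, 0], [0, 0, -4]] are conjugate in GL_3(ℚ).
No.

Both have characteristic polynomial (x + 4)^3, but the minimal polynomial of A is (x + 4)^3 while the minimal polynomial of B is (x + 4)^2. The minimal polynomial is a similarity invariant, so A and B are not similar.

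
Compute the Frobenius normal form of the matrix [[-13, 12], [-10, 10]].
The invariant factors of A (the non-unit diagonal entries of the Smith normal form of xI - A over ℚ[x]) are (x - 2)(x + 5), each dividing the next. The characteristic polynomial is their product, (x - 2)(x + 5).

The rational canonical form is the block-diagonal matrix of companion matrices C(f_i):
R = [[0, 10], [1, -3]].

R = [[0, 10], [1, -3]]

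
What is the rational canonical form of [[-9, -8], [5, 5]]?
R = [[0, 5], [1, -4]]

The invariant factors of A (the non-unit diagonal entries of the Smith normal form of xI - A over ℚ[x]) are (x - 1)(x + 5), each dividing the next. The characteristic polynomial is their product, (x - 1)(x + 5).

The rational canonical form is the block-diagonal matrix of companion matrices C(f_i):
R = [[0, 5], [1, -4]].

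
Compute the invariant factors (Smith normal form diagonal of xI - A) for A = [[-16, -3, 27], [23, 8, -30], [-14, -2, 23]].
The Jordan structure of A has elementary divisors (x - 5)^3. Arranging the block sizes at each eigenvalue in decreasing order and taking row products gives the invariant factors.

Invariant factors (smallest first, each dividing the next): (x - 5)^3.

Check: the last factor (x - 5)^3 is the minimal polynomial, and the product (x - 5)^3 is the characteristic polynomial.

(x - 5)^3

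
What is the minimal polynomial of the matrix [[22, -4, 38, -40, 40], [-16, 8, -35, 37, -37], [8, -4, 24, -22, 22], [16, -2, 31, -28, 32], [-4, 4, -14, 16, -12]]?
m_A(x) = (x - 4)^3(x + 2)

The characteristic polynomial factors as (x - 4)^4(x + 2). The minimal polynomial is ∏(x - λ)^{k_λ} where k_λ is the size of the largest Jordan block at λ.

For λ = -2: rank(A + 2I) = 4, and the largest Jordan block has size 1 (the smallest k with rank((A + 2I)^k) = rank((A + 2I)^(k+1))).
For λ = 4: rank(A - 4I) = 3, and the largest Jordan block has size 3 (the smallest k with rank((A - 4I)^k) = rank((A - 4I)^(k+1))).

So m_A(x) = (x - 4)^3(x + 2).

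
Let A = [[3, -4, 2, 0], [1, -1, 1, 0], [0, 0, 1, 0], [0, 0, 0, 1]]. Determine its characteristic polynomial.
xI - A = [[x - 3, 4, -2, 0], [-1, x + 1, -1, 0], [0, 0, x - 1, 0], [0, 0, 0, x - 1]].

Expanding det(xI - A) along the first row:
det(xI - A) = + (x - 3)·det([[x + 1, -1, 0], [0, x - 1, 0], [0, 0, x - 1]]) - (4)·det([[-1, -1, 0], [0, x - 1, 0], [0, 0, x - 1]]) + (-2)·det([[-1, x + 1, 0], [0, 0, 0], [0, 0, x - 1]]) - (0)·det([[-1, x + 1, -1], [0, 0, x - 1], [0, 0, 0]]).

Evaluating gives χ_A(x) = x^4 - 4x^3 + 6x^2 - 4x + 1 = (x - 1)^4.

χ_A(x) = (x - 1)^4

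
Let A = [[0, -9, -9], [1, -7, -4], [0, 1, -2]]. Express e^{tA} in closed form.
A has Jordan form J = [[-3, 1, 0], [0, -3, 1], [0, 0, -3]] with A = PJP^{-1}, so e^{tA} = P e^{tJ} P^{-1}.

For a Jordan block J_k(λ), e^{tJ_k(λ)} = e^{λt} · (I + tN + t^2 N^2/2! + ... + t^{k-1} N^{k-1}/(k-1)!) where N is the nilpotent superdiagonal part.

Assembling the blocks and conjugating back gives the entries of e^{tA} as shown above.

e^{tA} = [[(3*t + 1)*e^{-3*t}, -9*t*e^{-3*t}, -9*t*e^{-3*t}], [t*(2 - t)*e^{-3*t}/2, (3*t^2 - 8*t + 2)*e^{-3*t}/2, t*(3*t - 8)*e^{-3*t}/2], [t^2*e^{-3*t}/2, t*(2 - 3*t)*e^{-3*t}/2, (-3*t^2/2 + t + 1)*e^{-3*t}]]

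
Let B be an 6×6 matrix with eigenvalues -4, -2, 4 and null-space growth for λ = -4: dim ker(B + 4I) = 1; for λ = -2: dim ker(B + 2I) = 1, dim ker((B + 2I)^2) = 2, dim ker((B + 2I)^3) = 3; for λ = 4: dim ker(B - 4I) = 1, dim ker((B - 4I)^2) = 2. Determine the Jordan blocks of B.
λ = -4: successive nullity increments [1] count blocks of size ≥ k; block sizes are [1].
λ = -2: successive nullity increments [1, 1, 1] count blocks of size ≥ k; block sizes are [3].
λ = 4: successive nullity increments [1, 1] count blocks of size ≥ k; block sizes are [2].

Jordan blocks: (-4, 1), (-2, 3), (4, 2)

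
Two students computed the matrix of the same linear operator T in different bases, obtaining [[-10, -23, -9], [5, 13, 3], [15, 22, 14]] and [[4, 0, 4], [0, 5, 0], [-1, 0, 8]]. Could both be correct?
Yes.

Two matrices over a field are similar if and only if they have the same invariant factors.

Both A and B have characteristic polynomial (x - 6)^2(x - 5) and minimal polynomial (x - 6)^2(x - 5). Computing further, both have invariant factors (x - 6)^2(x - 5). Hence A and B are similar.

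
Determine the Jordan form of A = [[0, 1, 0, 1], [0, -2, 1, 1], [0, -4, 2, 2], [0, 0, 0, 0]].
The characteristic polynomial is det(xI - A) = x^4, so the eigenvalues are 0 (algebraic multiplicity 4).

For λ = 0: rank(A) = 2, rank(A^2) = 1, rank(A^3) = 0. The eigenspace has dimension 4 - 2 = 2, so there are 2 Jordan blocks; the rank sequence gives block sizes [3, 1].

Assembling the blocks gives the Jordan form J above.

J = [[0, 1, 0, 0], [0, 0, 1, 0], [0, 0, 0, 0], [0, 0, 0, 0]]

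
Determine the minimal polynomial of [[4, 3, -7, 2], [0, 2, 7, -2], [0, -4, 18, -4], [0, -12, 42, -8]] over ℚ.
The characteristic polynomial factors as (x - 4)^4. The minimal polynomial is ∏(x - λ)^{k_λ} where k_λ is the size of the largest Jordan block at λ.

For λ = 4: rank(A - 4I) = 2, and the largest Jordan block has size 3 (the smallest k with rank((A - 4I)^k) = rank((A - 4I)^(k+1))).

So m_A(x) = (x - 4)^3.

m_A(x) = (x - 4)^3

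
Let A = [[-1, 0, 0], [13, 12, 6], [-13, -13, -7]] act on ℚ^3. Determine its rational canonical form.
R = [[-1, 0, 0], [0, 0, 6], [0, 1, 5]]

The invariant factors of A (the non-unit diagonal entries of the Smith normal form of xI - A over ℚ[x]) are x + 1, (x - 6)(x + 1), each dividing the next. The characteristic polynomial is their product, (x - 6)(x + 1)^2.

The rational canonical form is the block-diagonal matrix of companion matrices C(f_i):
R = [[-1, 0, 0], [0, 0, 6], [0, 1, 5]].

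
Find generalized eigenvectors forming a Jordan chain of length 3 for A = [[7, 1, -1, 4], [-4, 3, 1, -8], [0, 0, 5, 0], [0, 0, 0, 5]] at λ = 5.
We seek v_1 ∈ ker((A - 5I)^3) \ ker((A - 5I)^2), then set v_{i+1} = (A - 5I) v_i.

One such chain is v_1 = [[0, 0, 1, 0]]^T, v_2 = [[-1, 1, 0, 0]]^T, v_3 = [[-1, 2, 0, 0]]^T. Check: (A - 5I) v_3 = [[0, 0, 0, 0]]^T = 0.

v_1 = [[0, 0, 1, 0]]^T, v_2 = [[-1, 1, 0, 0]]^T, v_3 = [[-1, 2, 0, 0]]^T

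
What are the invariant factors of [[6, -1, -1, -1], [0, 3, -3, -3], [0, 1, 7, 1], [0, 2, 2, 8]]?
x - 6, x - 6, (x - 6)^2

The Jordan structure of A has elementary divisors (x - 6)^2, (x - 6), (x - 6). Arranging the block sizes at each eigenvalue in decreasing order and taking row products gives the invariant factors.

Invariant factors (smallest first, each dividing the next): x - 6, x - 6, (x - 6)^2.

Check: the last factor (x - 6)^2 is the minimal polynomial, and the product (x - 6)^4 is the characteristic polynomial.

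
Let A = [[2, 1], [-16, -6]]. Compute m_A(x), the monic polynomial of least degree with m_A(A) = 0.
m_A(x) = (x + 2)^2

The characteristic polynomial factors as (x + 2)^2. The minimal polynomial is ∏(x - λ)^{k_λ} where k_λ is the size of the largest Jordan block at λ.

For λ = -2: rank(A + 2I) = 1, and the largest Jordan block has size 2 (the smallest k with rank((A + 2I)^k) = rank((A + 2I)^(k+1))).

So m_A(x) = (x + 2)^2.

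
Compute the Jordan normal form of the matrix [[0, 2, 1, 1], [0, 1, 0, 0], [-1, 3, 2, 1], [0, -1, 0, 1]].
The characteristic polynomial is det(xI - A) = (x - 1)^4, so the eigenvalues are 1 (algebraic multiplicity 4).

For λ = 1: rank(A - I) = 2, rank((A - I)^2) = 0. The eigenspace has dimension 4 - 2 = 2, so there are 2 Jordan blocks; the rank sequence gives block sizes [2, 2].

Assembling the blocks gives the Jordan form J above.

J = [[1, 1, 0, 0], [0, 1, 0, 0], [0, 0, 1, 1], [0, 0, 0, 1]]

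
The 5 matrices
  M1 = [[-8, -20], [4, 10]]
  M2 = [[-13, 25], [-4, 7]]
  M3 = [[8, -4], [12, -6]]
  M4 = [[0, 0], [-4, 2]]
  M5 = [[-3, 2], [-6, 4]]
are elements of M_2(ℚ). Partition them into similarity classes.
Characteristic polynomials: χ_{M1} = x(x - 2), χ_{M2} = (x + 3)^2, χ_{M3} = x(x - 2), χ_{M4} = x(x - 2), χ_{M5} = x(x - 1).

{M1, M3, M4}: invariant factors x(x - 2).

{M2}: invariant factors (x + 3)^2.

{M5}: invariant factors x(x - 1).

Matrices are similar if and only if their invariant-factor lists agree; the partition into similarity classes is {M1, M3, M4}, {M2}, {M5}.

3 classes: {M1, M3, M4}, {M2}, {M5}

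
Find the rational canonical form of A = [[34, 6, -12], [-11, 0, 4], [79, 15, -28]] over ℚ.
R = [[0, 0, -12], [1, 0, -2], [0, 1, 6]]

The invariant factors of A (the non-unit diagonal entries of the Smith normal form of xI - A over ℚ[x]) are (x - 2)(x^2 - 4x - 6), each dividing the next. The characteristic polynomial is their product, (x - 2)(x^2 - 4x - 6).

The rational canonical form is the block-diagonal matrix of companion matrices C(f_i):
R = [[0, 0, -12], [1, 0, -2], [0, 1, 6]].

Note the characteristic polynomial does not split into linear factors over ℚ, so A has no Jordan form over ℚ; the rational canonical form exists over any field.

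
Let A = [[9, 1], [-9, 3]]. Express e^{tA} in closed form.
e^{tA} = [[(3*t + 1)*e^{6*t}, t*e^{6*t}], [-9*t*e^{6*t}, (1 - 3*t)*e^{6*t}]]

A has Jordan form J = [[6, 1], [0, 6]] with A = PJP^{-1}, so e^{tA} = P e^{tJ} P^{-1}.

For a Jordan block J_k(λ), e^{tJ_k(λ)} = e^{λt} · (I + tN + t^2 N^2/2! + ... + t^{k-1} N^{k-1}/(k-1)!) where N is the nilpotent superdiagonal part.

Assembling the blocks and conjugating back gives the entries of e^{tA} as shown above.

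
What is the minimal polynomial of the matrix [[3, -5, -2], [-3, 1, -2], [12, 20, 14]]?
The characteristic polynomial factors as (x - 6)^3. The minimal polynomial is ∏(x - λ)^{k_λ} where k_λ is the size of the largest Jordan block at λ.

For λ = 6: rank(A - 6I) = 1, and the largest Jordan block has size 2 (the smallest k with rank((A - 6I)^k) = rank((A - 6I)^(k+1))).

So m_A(x) = (x - 6)^2.

m_A(x) = (x - 6)^2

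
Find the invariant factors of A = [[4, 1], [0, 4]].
(x - 4)^2

The Jordan structure of A has elementary divisors (x - 4)^2. Arranging the block sizes at each eigenvalue in decreasing order and taking row products gives the invariant factors.

Invariant factors (smallest first, each dividing the next): (x - 4)^2.

Check: the last factor (x - 4)^2 is the minimal polynomial, and the product (x - 4)^2 is the characteristic polynomial.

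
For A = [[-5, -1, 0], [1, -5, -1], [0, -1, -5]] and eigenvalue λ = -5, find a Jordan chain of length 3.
We seek v_1 ∈ ker((A + 5I)^3) \ ker((A + 5I)^2), then set v_{i+1} = (A + 5I) v_i.

One such chain is v_1 = [[2, 0, 1]]^T, v_2 = [[0, 1, 0]]^T, v_3 = [[-1, 0, -1]]^T. Check: (A + 5I) v_3 = [[0, 0, 0]]^T = 0.

v_1 = [[2, 0, 1]]^T, v_2 = [[0, 1, 0]]^T, v_3 = [[-1, 0, -1]]^T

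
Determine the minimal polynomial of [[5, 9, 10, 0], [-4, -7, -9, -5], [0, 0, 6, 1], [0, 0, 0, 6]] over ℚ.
m_A(x) = (x - 6)^2(x + 1)^2

The characteristic polynomial factors as (x - 6)^2(x + 1)^2. The minimal polynomial is ∏(x - λ)^{k_λ} where k_λ is the size of the largest Jordan block at λ.

For λ = -1: rank(A + I) = 3, and the largest Jordan block has size 2 (the smallest k with rank((A + I)^k) = rank((A + I)^(k+1))).
For λ = 6: rank(A - 6I) = 3, and the largest Jordan block has size 2 (the smallest k with rank((A - 6I)^k) = rank((A - 6I)^(k+1))).

So m_A(x) = (x - 6)^2(x + 1)^2.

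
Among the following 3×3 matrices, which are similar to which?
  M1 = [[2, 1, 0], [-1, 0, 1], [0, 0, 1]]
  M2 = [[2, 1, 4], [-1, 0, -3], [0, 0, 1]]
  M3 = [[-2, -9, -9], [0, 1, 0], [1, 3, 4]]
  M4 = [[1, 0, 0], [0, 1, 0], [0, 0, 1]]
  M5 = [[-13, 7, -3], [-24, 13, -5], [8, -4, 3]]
3 classes: {M1, M2, M5}, {M3}, {M4}

Characteristic polynomials: χ_{M1} = (x - 1)^3, χ_{M2} = (x - 1)^3, χ_{M3} = (x - 1)^3, χ_{M4} = (x - 1)^3, χ_{M5} = (x - 1)^3.

{M1, M2, M5}: invariant factors (x - 1)^3.

{M3}: invariant factors x - 1, (x - 1)^2.

{M4}: invariant factors x - 1, x - 1, x - 1.

Matrices are similar if and only if their invariant-factor lists agree; the partition into similarity classes is {M1, M2, M5}, {M3}, {M4}.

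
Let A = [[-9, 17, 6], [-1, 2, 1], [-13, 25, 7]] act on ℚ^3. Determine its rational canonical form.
R = [[0, 0, 3], [1, 0, -3], [0, 1, 0]]

The invariant factors of A (the non-unit diagonal entries of the Smith normal form of xI - A over ℚ[x]) are x^3 + 3x - 3, each dividing the next. The characteristic polynomial is their product, x^3 + 3x - 3.

The rational canonical form is the block-diagonal matrix of companion matrices C(f_i):
R = [[0, 0, 3], [1, 0, -3], [0, 1, 0]].

Note the characteristic polynomial does not split into linear factors over ℚ, so A has no Jordan form over ℚ; the rational canonical form exists over any field.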